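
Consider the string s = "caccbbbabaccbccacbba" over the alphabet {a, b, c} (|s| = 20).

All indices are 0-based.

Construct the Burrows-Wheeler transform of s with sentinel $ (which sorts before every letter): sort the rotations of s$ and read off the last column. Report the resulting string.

abbccbbbacbccc$accbaa

rank  rotation               last
    0  $caccbbbabaccbccacbba  a
    1  a$caccbbbabaccbccacbb  b
    2  abaccbccacbba$caccbbb  b
    3  acbba$caccbbbabaccbcc  c
    4  accbbbabaccbccacbba$c  c
    5  accbccacbba$caccbbbab  b
    6  ba$caccbbbabaccbccacb  b
    7  babaccbccacbba$caccbb  b
    8  baccbccacbba$caccbbba  a
    9  bba$caccbbbabaccbccac  c
   10  bbabaccbccacbba$caccb  b
   11  bbbabaccbccacbba$cacc  c
   12  bccacbba$caccbbbabacc  c
   13  cacbba$caccbbbabaccbc  c
   14  caccbbbabaccbccacbba$  $
   15  cbba$caccbbbabaccbcca  a
   16  cbbbabaccbccacbba$cac  c
   17  cbccacbba$caccbbbabac  c
   18  ccacbba$caccbbbabaccb  b
   19  ccbbbabaccbccacbba$ca  a
   20  ccbccacbba$caccbbbaba  a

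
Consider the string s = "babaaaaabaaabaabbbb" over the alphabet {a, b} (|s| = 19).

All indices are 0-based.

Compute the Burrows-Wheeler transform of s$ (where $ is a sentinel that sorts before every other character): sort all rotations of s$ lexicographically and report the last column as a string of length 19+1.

rank  rotation              last
    0  $babaaaaabaaabaabbbb  b
    1  aaaaabaaabaabbbb$bab  b
    2  aaaabaaabaabbbb$baba  a
    3  aaabaaabaabbbb$babaa  a
    4  aaabaabbbb$babaaaaab  b
    5  aabaaabaabbbb$babaaa  a
    6  aabaabbbb$babaaaaaba  a
    7  aabbbb$babaaaaabaaab  b
    8  abaaaaabaaabaabbbb$b  b
    9  abaaabaabbbb$babaaaa  a
   10  abaabbbb$babaaaaabaa  a
   11  abbbb$babaaaaabaaaba  a
   12  b$babaaaaabaaabaabbb  b
   13  baaaaabaaabaabbbb$ba  a
   14  baaabaabbbb$babaaaaa  a
   15  baabbbb$babaaaaabaaa  a
   16  babaaaaabaaabaabbbb$  $
   17  bb$babaaaaabaaabaabb  b
   18  bbb$babaaaaabaaabaab  b
   19  bbbb$babaaaaabaaabaa  a

bbaabaabbaaabaaa$bba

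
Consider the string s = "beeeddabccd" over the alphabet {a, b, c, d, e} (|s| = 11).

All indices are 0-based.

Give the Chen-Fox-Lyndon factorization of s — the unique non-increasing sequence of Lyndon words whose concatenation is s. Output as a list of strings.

emit factor 1: 'beeedd' (i=0, period=6)
emit factor 2: 'abccd' (i=6, period=5)

["beeedd", "abccd"]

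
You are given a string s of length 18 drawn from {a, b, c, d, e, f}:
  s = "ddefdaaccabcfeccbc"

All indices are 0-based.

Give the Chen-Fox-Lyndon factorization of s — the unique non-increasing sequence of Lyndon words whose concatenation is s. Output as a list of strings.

emit factor 1: 'ddef' (i=0, period=4)
emit factor 2: 'd' (i=4, period=1)
emit factor 3: 'aaccabcfeccbc' (i=5, period=13)

["ddef", "d", "aaccabcfeccbc"]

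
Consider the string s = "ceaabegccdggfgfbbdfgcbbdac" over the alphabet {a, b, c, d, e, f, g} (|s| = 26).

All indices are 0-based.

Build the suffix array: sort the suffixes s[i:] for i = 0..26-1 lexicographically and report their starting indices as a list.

[2, 3, 24, 21, 15, 22, 16, 4, 25, 20, 7, 8, 0, 23, 17, 9, 1, 5, 14, 18, 12, 19, 6, 13, 11, 10]

sorted suffixes:
  #0 SA[0]=2  'aabegccdggfgfbbdfgcbbdac'
  #1 SA[1]=3  'abegccdggfgfbbdfgcbbdac'
  #2 SA[2]=24  'ac'
  #3 SA[3]=21  'bbdac'
  #4 SA[4]=15  'bbdfgcbbdac'
  #5 SA[5]=22  'bdac'
  #6 SA[6]=16  'bdfgcbbdac'
  #7 SA[7]=4  'begccdggfgfbbdfgcbbdac'
  #8 SA[8]=25  'c'
  #9 SA[9]=20  'cbbdac'
  #10 SA[10]=7  'ccdggfgfbbdfgcbbdac'
  #11 SA[11]=8  'cdggfgfbbdfgcbbdac'
  #12 SA[12]=0  'ceaabegccdggfgfbbdfgcbbdac'
  #13 SA[13]=23  'dac'
  #14 SA[14]=17  'dfgcbbdac'
  #15 SA[15]=9  'dggfgfbbdfgcbbdac'
  #16 SA[16]=1  'eaabegccdggfgfbbdfgcbbdac'
  #17 SA[17]=5  'egccdggfgfbbdfgcbbdac'
  #18 SA[18]=14  'fbbdfgcbbdac'
  #19 SA[19]=18  'fgcbbdac'
  #20 SA[20]=12  'fgfbbdfgcbbdac'
  #21 SA[21]=19  'gcbbdac'
  #22 SA[22]=6  'gccdggfgfbbdfgcbbdac'
  #23 SA[23]=13  'gfbbdfgcbbdac'
  #24 SA[24]=11  'gfgfbbdfgcbbdac'
  #25 SA[25]=10  'ggfgfbbdfgcbbdac'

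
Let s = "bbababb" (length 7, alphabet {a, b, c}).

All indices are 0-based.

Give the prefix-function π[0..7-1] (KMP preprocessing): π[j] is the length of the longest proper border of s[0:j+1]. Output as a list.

π[0] = 0
j=1 s[j]='b': π[1]=1 (border 'b')
j=2 s[j]='a': k: 1→0; π[2]=0 (border '')
j=3 s[j]='b': π[3]=1 (border 'b')
j=4 s[j]='a': k: 1→0; π[4]=0 (border '')
j=5 s[j]='b': π[5]=1 (border 'b')
j=6 s[j]='b': π[6]=2 (border 'bb')

[0, 1, 0, 1, 0, 1, 2]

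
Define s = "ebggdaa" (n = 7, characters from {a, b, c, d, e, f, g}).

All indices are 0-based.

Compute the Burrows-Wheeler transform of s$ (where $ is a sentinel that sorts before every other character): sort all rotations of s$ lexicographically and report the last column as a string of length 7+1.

rank  rotation  last
    0  $ebggdaa  a
    1  a$ebggda  a
    2  aa$ebggd  d
    3  bggdaa$e  e
    4  daa$ebgg  g
    5  ebggdaa$  $
    6  gdaa$ebg  g
    7  ggdaa$eb  b

aadeg$gb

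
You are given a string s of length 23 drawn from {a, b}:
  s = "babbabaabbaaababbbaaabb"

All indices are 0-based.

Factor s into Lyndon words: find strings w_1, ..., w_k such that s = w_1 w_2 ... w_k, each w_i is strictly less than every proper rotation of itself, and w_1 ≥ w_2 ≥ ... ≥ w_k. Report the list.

emit factor 1: 'b' (i=0, period=1)
emit factor 2: 'abb' (i=1, period=3)
emit factor 3: 'ab' (i=4, period=2)
emit factor 4: 'aabb' (i=6, period=4)
emit factor 5: 'aaababbbaaabb' (i=10, period=13)

["b", "abb", "ab", "aabb", "aaababbbaaabb"]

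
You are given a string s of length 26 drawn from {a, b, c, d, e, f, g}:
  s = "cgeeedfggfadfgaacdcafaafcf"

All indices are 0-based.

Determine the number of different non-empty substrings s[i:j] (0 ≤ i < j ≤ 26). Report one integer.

324

rank→(start, suffix):
  0 → (14, 'aacdcafaafcf')
  1 → (21, 'aafcf')
  2 → (15, 'acdcafaafcf')
  3 → (10, 'adfgaacdcafaafcf')
  4 → (19, 'afaafcf')
  5 → (22, 'afcf')
  6 → (18, 'cafaafcf')
  7 → (16, 'cdcafaafcf')
  8 → (24, 'cf')
  9 → (0, 'cgeeedfggfadfgaacdcafaafcf')
  10 → (17, 'dcafaafcf')
  11 → (11, 'dfgaacdcafaafcf')
  12 → (5, 'dfggfadfgaacdcafaafcf')
  13 → (4, 'edfggfadfgaacdcafaafcf')
  14 → (3, 'eedfggfadfgaacdcafaafcf')
  15 → (2, 'eeedfggfadfgaacdcafaafcf')
  16 → (25, 'f')
  17 → (20, 'faafcf')
  18 → (9, 'fadfgaacdcafaafcf')
  19 → (23, 'fcf')
  20 → (12, 'fgaacdcafaafcf')
  21 → (6, 'fggfadfgaacdcafaafcf')
  22 → (13, 'gaacdcafaafcf')
  23 → (1, 'geeedfggfadfgaacdcafaafcf')
  24 → (8, 'gfadfgaacdcafaafcf')
  25 → (7, 'ggfadfgaacdcafaafcf')

SA = [14, 21, 15, 10, 19, 22, 18, 16, 24, 0, 17, 11, 5, 4, 3, 2, 25, 20, 9, 23, 12, 6, 13, 1, 8, 7]
[i] adj suffixes → lcp
  [1] 14/21 → 2 ('aa')
  [2] 21/15 → 1 ('a')
  [3] 15/10 → 1 ('a')
  [4] 10/19 → 1 ('a')
  [5] 19/22 → 2 ('af')
  [6] 22/18 → 0 ('')
  [7] 18/16 → 1 ('c')
  [8] 16/24 → 1 ('c')
  [9] 24/0 → 1 ('c')
  [10] 0/17 → 0 ('')
  [11] 17/11 → 1 ('d')
  [12] 11/5 → 3 ('dfg')
  [13] 5/4 → 0 ('')
  [14] 4/3 → 1 ('e')
  [15] 3/2 → 2 ('ee')
  [16] 2/25 → 0 ('')
  [17] 25/20 → 1 ('f')
  [18] 20/9 → 2 ('fa')
  [19] 9/23 → 1 ('f')
  [20] 23/12 → 1 ('f')
  [21] 12/6 → 2 ('fg')
  [22] 6/13 → 0 ('')
  [23] 13/1 → 1 ('g')
  [24] 1/8 → 1 ('g')
  [25] 8/7 → 1 ('g')

n(n+1)/2 = 26·27/2 = 351
Σ LCP = 0 + 2 + 1 + 1 + 1 + 2 + 0 + 1 + 1 + 1 + 0 + 1 + 3 + 0 + 1 + 2 + 0 + 1 + 2 + 1 + 1 + 2 + 0 + 1 + 1 + 1 = 27
distinct = 351 − 27 = 324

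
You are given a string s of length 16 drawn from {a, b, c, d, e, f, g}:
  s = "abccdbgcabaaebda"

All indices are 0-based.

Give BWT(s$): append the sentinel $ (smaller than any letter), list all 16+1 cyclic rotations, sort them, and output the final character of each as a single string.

rank  rotation           last
    0  $abccdbgcabaaebda  a
    1  a$abccdbgcabaaebd  d
    2  aaebda$abccdbgcab  b
    3  abaaebda$abccdbgc  c
    4  abccdbgcabaaebda$  $
    5  aebda$abccdbgcaba  a
    6  baaebda$abccdbgca  a
    7  bccdbgcabaaebda$a  a
    8  bda$abccdbgcabaae  e
    9  bgcabaaebda$abccd  d
   10  cabaaebda$abccdbg  g
   11  ccdbgcabaaebda$ab  b
   12  cdbgcabaaebda$abc  c
   13  da$abccdbgcabaaeb  b
   14  dbgcabaaebda$abcc  c
   15  ebda$abccdbgcabaa  a
   16  gcabaaebda$abccdb  b

adbc$aaaedgbcbcab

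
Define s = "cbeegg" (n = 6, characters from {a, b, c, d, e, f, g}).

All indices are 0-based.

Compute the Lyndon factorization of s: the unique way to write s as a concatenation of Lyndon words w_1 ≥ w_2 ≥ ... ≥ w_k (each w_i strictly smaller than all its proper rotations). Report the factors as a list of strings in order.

["c", "beegg"]

emit factor 1: 'c' (i=0, period=1)
emit factor 2: 'beegg' (i=1, period=5)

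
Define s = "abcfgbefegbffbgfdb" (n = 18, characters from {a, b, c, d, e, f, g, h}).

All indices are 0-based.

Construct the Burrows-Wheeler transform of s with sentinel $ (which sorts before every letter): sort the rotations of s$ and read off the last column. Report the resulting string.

rank  rotation             last
    0  $abcfgbefegbffbgfdb  b
    1  abcfgbefegbffbgfdb$  $
    2  b$abcfgbefegbffbgfd  d
    3  bcfgbefegbffbgfdb$a  a
    4  befegbffbgfdb$abcfg  g
    5  bffbgfdb$abcfgbefeg  g
    6  bgfdb$abcfgbefegbff  f
    7  cfgbefegbffbgfdb$ab  b
    8  db$abcfgbefegbffbgf  f
    9  efegbffbgfdb$abcfgb  b
   10  egbffbgfdb$abcfgbef  f
   11  fbgfdb$abcfgbefegbf  f
   12  fdb$abcfgbefegbffbg  g
   13  fegbffbgfdb$abcfgbe  e
   14  ffbgfdb$abcfgbefegb  b
   15  fgbefegbffbgfdb$abc  c
   16  gbefegbffbgfdb$abcf  f
   17  gbffbgfdb$abcfgbefe  e
   18  gfdb$abcfgbefegbffb  b

b$daggfbfbffgebcfeb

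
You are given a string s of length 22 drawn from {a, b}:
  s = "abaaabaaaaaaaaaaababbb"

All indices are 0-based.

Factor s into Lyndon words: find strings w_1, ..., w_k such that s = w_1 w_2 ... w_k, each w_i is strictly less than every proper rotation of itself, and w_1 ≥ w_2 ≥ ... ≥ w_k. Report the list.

["ab", "aaab", "aaaaaaaaaaababbb"]

emit factor 1: 'ab' (i=0, period=2)
emit factor 2: 'aaab' (i=2, period=4)
emit factor 3: 'aaaaaaaaaaababbb' (i=6, period=16)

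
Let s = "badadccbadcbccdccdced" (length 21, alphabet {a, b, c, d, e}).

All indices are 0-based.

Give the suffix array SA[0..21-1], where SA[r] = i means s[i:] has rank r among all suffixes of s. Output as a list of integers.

rank | idx | suffix
   0 |   1 | adadccbadcbccdccdced
   1 |   8 | adcbccdccdced
   2 |   3 | adccbadcbccdccdced
   3 |   0 | badadccbadcbccdccdced
   4 |   7 | badcbccdccdced
   5 |  11 | bccdccdced
   6 |   6 | cbadcbccdccdced
   7 |  10 | cbccdccdced
   8 |   5 | ccbadcbccdccdced
   9 |  12 | ccdccdced
  10 |  15 | ccdced
  11 |  13 | cdccdced
  12 |  16 | cdced
  13 |  18 | ced
  14 |  20 | d
  15 |   2 | dadccbadcbccdccdced
  16 |   9 | dcbccdccdced
  17 |   4 | dccbadcbccdccdced
  18 |  14 | dccdced
  19 |  17 | dced
  20 |  19 | ed

[1, 8, 3, 0, 7, 11, 6, 10, 5, 12, 15, 13, 16, 18, 20, 2, 9, 4, 14, 17, 19]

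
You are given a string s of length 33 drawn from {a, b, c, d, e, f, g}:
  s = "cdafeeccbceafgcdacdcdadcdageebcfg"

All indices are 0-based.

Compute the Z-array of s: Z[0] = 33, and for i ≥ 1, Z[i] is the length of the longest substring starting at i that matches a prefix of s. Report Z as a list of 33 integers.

Z[0]=33
i=1: fresh scan; Z[1]=0
i=2: fresh scan; Z[2]=0
i=3: fresh scan; Z[3]=0
i=4: fresh scan; Z[4]=0
i=5: fresh scan; Z[5]=0
i=6: fresh scan; Z[6]=1 extend→box=[6,7)
i=7: fresh scan; Z[7]=1 extend→box=[7,8)
i=8: fresh scan; Z[8]=0
i=9: fresh scan; Z[9]=1 extend→box=[9,10)
i=10: fresh scan; Z[10]=0
i=11: fresh scan; Z[11]=0
i=12: fresh scan; Z[12]=0
i=13: fresh scan; Z[13]=0
i=14: fresh scan; Z[14]=3 extend→box=[14,17)
i=15: min(r-i=2, Z[1]=0)=0; Z[15]=0
i=16: min(r-i=1, Z[2]=0)=0; Z[16]=0
i=17: fresh scan; Z[17]=2 extend→box=[17,19)
i=18: min(r-i=1, Z[1]=0)=0; Z[18]=0
i=19: fresh scan; Z[19]=3 extend→box=[19,22)
i=20: min(r-i=2, Z[1]=0)=0; Z[20]=0
i=21: min(r-i=1, Z[2]=0)=0; Z[21]=0
i=22: fresh scan; Z[22]=0
i=23: fresh scan; Z[23]=3 extend→box=[23,26)
i=24: min(r-i=2, Z[1]=0)=0; Z[24]=0
i=25: min(r-i=1, Z[2]=0)=0; Z[25]=0
i=26: fresh scan; Z[26]=0
i=27: fresh scan; Z[27]=0
i=28: fresh scan; Z[28]=0
i=29: fresh scan; Z[29]=0
i=30: fresh scan; Z[30]=1 extend→box=[30,31)
i=31: fresh scan; Z[31]=0
i=32: fresh scan; Z[32]=0

[33, 0, 0, 0, 0, 0, 1, 1, 0, 1, 0, 0, 0, 0, 3, 0, 0, 2, 0, 3, 0, 0, 0, 3, 0, 0, 0, 0, 0, 0, 1, 0, 0]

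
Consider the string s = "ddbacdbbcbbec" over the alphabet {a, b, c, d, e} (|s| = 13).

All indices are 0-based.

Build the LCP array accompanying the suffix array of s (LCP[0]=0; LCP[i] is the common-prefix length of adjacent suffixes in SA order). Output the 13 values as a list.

[0, 0, 1, 2, 1, 1, 0, 1, 1, 0, 2, 1, 0]

rank→(start, suffix):
  0 → (3, 'acdbbcbbec')
  1 → (2, 'bacdbbcbbec')
  2 → (6, 'bbcbbec')
  3 → (9, 'bbec')
  4 → (7, 'bcbbec')
  5 → (10, 'bec')
  6 → (12, 'c')
  7 → (8, 'cbbec')
  8 → (4, 'cdbbcbbec')
  9 → (1, 'dbacdbbcbbec')
  10 → (5, 'dbbcbbec')
  11 → (0, 'ddbacdbbcbbec')
  12 → (11, 'ec')

SA = [3, 2, 6, 9, 7, 10, 12, 8, 4, 1, 5, 0, 11]
rank  pair      lcp
   1  s[3:],s[2:]  0  ''
   2  s[2:],s[6:]  1  'b'
   3  s[6:],s[9:]  2  'bb'
   4  s[9:],s[7:]  1  'b'
   5  s[7:],s[10:]  1  'b'
   6  s[10:],s[12:]  0  ''
   7  s[12:],s[8:]  1  'c'
   8  s[8:],s[4:]  1  'c'
   9  s[4:],s[1:]  0  ''
  10  s[1:],s[5:]  2  'db'
  11  s[5:],s[0:]  1  'd'
  12  s[0:],s[11:]  0  ''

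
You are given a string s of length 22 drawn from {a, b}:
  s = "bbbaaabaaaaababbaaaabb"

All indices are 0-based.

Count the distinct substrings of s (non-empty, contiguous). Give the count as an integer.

sorted suffixes:
  #0 SA[0]=7  'aaaaababbaaaabb'
  #1 SA[1]=8  'aaaababbaaaabb'
  #2 SA[2]=16  'aaaabb'
  #3 SA[3]=3  'aaabaaaaababbaaaabb'
  #4 SA[4]=9  'aaababbaaaabb'
  #5 SA[5]=17  'aaabb'
  #6 SA[6]=4  'aabaaaaababbaaaabb'
  #7 SA[7]=10  'aababbaaaabb'
  #8 SA[8]=18  'aabb'
  #9 SA[9]=5  'abaaaaababbaaaabb'
  #10 SA[10]=11  'ababbaaaabb'
  #11 SA[11]=19  'abb'
  #12 SA[12]=13  'abbaaaabb'
  #13 SA[13]=21  'b'
  #14 SA[14]=6  'baaaaababbaaaabb'
  #15 SA[15]=15  'baaaabb'
  #16 SA[16]=2  'baaabaaaaababbaaaabb'
  #17 SA[17]=12  'babbaaaabb'
  #18 SA[18]=20  'bb'
  #19 SA[19]=14  'bbaaaabb'
  #20 SA[20]=1  'bbaaabaaaaababbaaaabb'
  #21 SA[21]=0  'bbbaaabaaaaababbaaaabb'

SA = [7, 8, 16, 3, 9, 17, 4, 10, 18, 5, 11, 19, 13, 21, 6, 15, 2, 12, 20, 14, 1, 0]
rank  pair      lcp
   1  s[7:],s[8:]  4  'aaaa'
   2  s[8:],s[16:]  5  'aaaab'
   3  s[16:],s[3:]  3  'aaa'
   4  s[3:],s[9:]  5  'aaaba'
   5  s[9:],s[17:]  4  'aaab'
   6  s[17:],s[4:]  2  'aa'
   7  s[4:],s[10:]  4  'aaba'
   8  s[10:],s[18:]  3  'aab'
   9  s[18:],s[5:]  1  'a'
  10  s[5:],s[11:]  3  'aba'
  11  s[11:],s[19:]  2  'ab'
  12  s[19:],s[13:]  3  'abb'
  13  s[13:],s[21:]  0  ''
  14  s[21:],s[6:]  1  'b'
  15  s[6:],s[15:]  5  'baaaa'
  16  s[15:],s[2:]  4  'baaa'
  17  s[2:],s[12:]  2  'ba'
  18  s[12:],s[20:]  1  'b'
  19  s[20:],s[14:]  2  'bb'
  20  s[14:],s[1:]  5  'bbaaa'
  21  s[1:],s[0:]  2  'bb'

n(n+1)/2 = 22·23/2 = 253
Σ LCP = 0 + 4 + 5 + 3 + 5 + 4 + 2 + 4 + 3 + 1 + 3 + 2 + 3 + 0 + 1 + 5 + 4 + 2 + 1 + 2 + 5 + 2 = 61
distinct = 253 − 61 = 192

192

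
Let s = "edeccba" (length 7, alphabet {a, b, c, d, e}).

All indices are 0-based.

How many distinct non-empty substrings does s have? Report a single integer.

rank→(start, suffix):
  0 → (6, 'a')
  1 → (5, 'ba')
  2 → (4, 'cba')
  3 → (3, 'ccba')
  4 → (1, 'deccba')
  5 → (2, 'eccba')
  6 → (0, 'edeccba')

SA = [6, 5, 4, 3, 1, 2, 0]
i: (SA[i-1],SA[i]) lcp shared
  1: (6,5) 0 ''
  2: (5,4) 0 ''
  3: (4,3) 1 'c'
  4: (3,1) 0 ''
  5: (1,2) 0 ''
  6: (2,0) 1 'e'

n(n+1)/2 = 7·8/2 = 28
Σ LCP = 0 + 0 + 0 + 1 + 0 + 0 + 1 = 2
distinct = 28 − 2 = 26

26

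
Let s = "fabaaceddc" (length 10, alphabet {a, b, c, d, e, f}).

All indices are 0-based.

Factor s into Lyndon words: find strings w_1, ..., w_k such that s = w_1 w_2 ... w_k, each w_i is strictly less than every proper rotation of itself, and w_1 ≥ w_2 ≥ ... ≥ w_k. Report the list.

["f", "ab", "aaceddc"]

emit factor 1: 'f' (i=0, period=1)
emit factor 2: 'ab' (i=1, period=2)
emit factor 3: 'aaceddc' (i=3, period=7)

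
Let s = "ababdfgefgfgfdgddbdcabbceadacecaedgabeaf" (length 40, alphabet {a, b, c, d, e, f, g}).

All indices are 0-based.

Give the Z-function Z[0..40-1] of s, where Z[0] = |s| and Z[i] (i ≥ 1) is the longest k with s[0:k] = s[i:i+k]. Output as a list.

Z[0]=40
i=1: fresh scan; Z[1]=0
i=2: fresh scan; Z[2]=2 extend→box=[2,4)
i=3: min(r-i=1, Z[1]=0)=0; Z[3]=0
i=4: fresh scan; Z[4]=0
i=5: fresh scan; Z[5]=0
i=6: fresh scan; Z[6]=0
i=7: fresh scan; Z[7]=0
i=8: fresh scan; Z[8]=0
i=9: fresh scan; Z[9]=0
i=10: fresh scan; Z[10]=0
i=11: fresh scan; Z[11]=0
i=12: fresh scan; Z[12]=0
i=13: fresh scan; Z[13]=0
i=14: fresh scan; Z[14]=0
i=15: fresh scan; Z[15]=0
i=16: fresh scan; Z[16]=0
i=17: fresh scan; Z[17]=0
i=18: fresh scan; Z[18]=0
i=19: fresh scan; Z[19]=0
i=20: fresh scan; Z[20]=2 extend→box=[20,22)
i=21: min(r-i=1, Z[1]=0)=0; Z[21]=0
i=22: fresh scan; Z[22]=0
i=23: fresh scan; Z[23]=0
i=24: fresh scan; Z[24]=0
i=25: fresh scan; Z[25]=1 extend→box=[25,26)
i=26: fresh scan; Z[26]=0
i=27: fresh scan; Z[27]=1 extend→box=[27,28)
i=28: fresh scan; Z[28]=0
i=29: fresh scan; Z[29]=0
i=30: fresh scan; Z[30]=0
i=31: fresh scan; Z[31]=1 extend→box=[31,32)
i=32: fresh scan; Z[32]=0
i=33: fresh scan; Z[33]=0
i=34: fresh scan; Z[34]=0
i=35: fresh scan; Z[35]=2 extend→box=[35,37)
i=36: min(r-i=1, Z[1]=0)=0; Z[36]=0
i=37: fresh scan; Z[37]=0
i=38: fresh scan; Z[38]=1 extend→box=[38,39)
i=39: fresh scan; Z[39]=0

[40, 0, 2, 0, 0, 0, 0, 0, 0, 0, 0, 0, 0, 0, 0, 0, 0, 0, 0, 0, 2, 0, 0, 0, 0, 1, 0, 1, 0, 0, 0, 1, 0, 0, 0, 2, 0, 0, 1, 0]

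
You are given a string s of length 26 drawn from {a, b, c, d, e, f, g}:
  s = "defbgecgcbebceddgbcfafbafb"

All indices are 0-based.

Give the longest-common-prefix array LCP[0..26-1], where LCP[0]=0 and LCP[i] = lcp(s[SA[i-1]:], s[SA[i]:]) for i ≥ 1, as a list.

[0, 3, 0, 1, 1, 2, 1, 1, 0, 1, 1, 1, 0, 1, 1, 0, 1, 1, 1, 0, 1, 2, 2, 0, 1, 1]

rank | idx | suffix
   0 |  23 | afb
   1 |  20 | afbafb
   2 |  25 | b
   3 |  22 | bafb
   4 |  11 | bceddgbcfafbafb
   5 |  17 | bcfafbafb
   6 |   9 | bebceddgbcfafbafb
   7 |   3 | bgecgcbebceddgbcfafbafb
   8 |   8 | cbebceddgbcfafbafb
   9 |  12 | ceddgbcfafbafb
  10 |  18 | cfafbafb
  11 |   6 | cgcbebceddgbcfafbafb
  12 |  14 | ddgbcfafbafb
  13 |   0 | defbgecgcbebceddgbcfafbafb
  14 |  15 | dgbcfafbafb
  15 |  10 | ebceddgbcfafbafb
  16 |   5 | ecgcbebceddgbcfafbafb
  17 |  13 | eddgbcfafbafb
  18 |   1 | efbgecgcbebceddgbcfafbafb
  19 |  19 | fafbafb
  20 |  24 | fb
  21 |  21 | fbafb
  22 |   2 | fbgecgcbebceddgbcfafbafb
  23 |  16 | gbcfafbafb
  24 |   7 | gcbebceddgbcfafbafb
  25 |   4 | gecgcbebceddgbcfafbafb

SA = [23, 20, 25, 22, 11, 17, 9, 3, 8, 12, 18, 6, 14, 0, 15, 10, 5, 13, 1, 19, 24, 21, 2, 16, 7, 4]
i: (SA[i-1],SA[i]) lcp shared
  1: (23,20) 3 'afb'
  2: (20,25) 0 ''
  3: (25,22) 1 'b'
  4: (22,11) 1 'b'
  5: (11,17) 2 'bc'
  6: (17,9) 1 'b'
  7: (9,3) 1 'b'
  8: (3,8) 0 ''
  9: (8,12) 1 'c'
  10: (12,18) 1 'c'
  11: (18,6) 1 'c'
  12: (6,14) 0 ''
  13: (14,0) 1 'd'
  14: (0,15) 1 'd'
  15: (15,10) 0 ''
  16: (10,5) 1 'e'
  17: (5,13) 1 'e'
  18: (13,1) 1 'e'
  19: (1,19) 0 ''
  20: (19,24) 1 'f'
  21: (24,21) 2 'fb'
  22: (21,2) 2 'fb'
  23: (2,16) 0 ''
  24: (16,7) 1 'g'
  25: (7,4) 1 'g'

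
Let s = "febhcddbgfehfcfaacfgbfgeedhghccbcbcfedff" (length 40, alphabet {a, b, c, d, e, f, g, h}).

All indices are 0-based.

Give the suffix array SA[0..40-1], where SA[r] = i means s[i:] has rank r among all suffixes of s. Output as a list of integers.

[15, 16, 31, 33, 20, 7, 2, 30, 32, 29, 4, 13, 34, 17, 6, 5, 37, 25, 1, 36, 24, 23, 10, 39, 14, 12, 0, 35, 9, 38, 18, 21, 19, 22, 8, 27, 28, 3, 11, 26]

sorted suffixes:
  #0 SA[0]=15  'aacfgbfgeedhghccbcbcfedff'
  #1 SA[1]=16  'acfgbfgeedhghccbcbcfedff'
  #2 SA[2]=31  'bcbcfedff'
  #3 SA[3]=33  'bcfedff'
  #4 SA[4]=20  'bfgeedhghccbcbcfedff'
  #5 SA[5]=7  'bgfehfcfaacfgbfgeedhghccbcbcfedff'
  #6 SA[6]=2  'bhcddbgfehfcfaacfgbfgeedhghccbcbcfedff'
  #7 SA[7]=30  'cbcbcfedff'
  #8 SA[8]=32  'cbcfedff'
  #9 SA[9]=29  'ccbcbcfedff'
  #10 SA[10]=4  'cddbgfehfcfaacfgbfgeedhghccbcbcfedff'
  #11 SA[11]=13  'cfaacfgbfgeedhghccbcbcfedff'
  #12 SA[12]=34  'cfedff'
  #13 SA[13]=17  'cfgbfgeedhghccbcbcfedff'
  #14 SA[14]=6  'dbgfehfcfaacfgbfgeedhghccbcbcfedff'
  #15 SA[15]=5  'ddbgfehfcfaacfgbfgeedhghccbcbcfedff'
  #16 SA[16]=37  'dff'
  #17 SA[17]=25  'dhghccbcbcfedff'
  #18 SA[18]=1  'ebhcddbgfehfcfaacfgbfgeedhghccbcbcfedff'
  #19 SA[19]=36  'edff'
  #20 SA[20]=24  'edhghccbcbcfedff'
  #21 SA[21]=23  'eedhghccbcbcfedff'
  #22 SA[22]=10  'ehfcfaacfgbfgeedhghccbcbcfedff'
  #23 SA[23]=39  'f'
  #24 SA[24]=14  'faacfgbfgeedhghccbcbcfedff'
  #25 SA[25]=12  'fcfaacfgbfgeedhghccbcbcfedff'
  #26 SA[26]=0  'febhcddbgfehfcfaacfgbfgeedhghccbcbcfedff'
  #27 SA[27]=35  'fedff'
  #28 SA[28]=9  'fehfcfaacfgbfgeedhghccbcbcfedff'
  #29 SA[29]=38  'ff'
  #30 SA[30]=18  'fgbfgeedhghccbcbcfedff'
  #31 SA[31]=21  'fgeedhghccbcbcfedff'
  #32 SA[32]=19  'gbfgeedhghccbcbcfedff'
  #33 SA[33]=22  'geedhghccbcbcfedff'
  #34 SA[34]=8  'gfehfcfaacfgbfgeedhghccbcbcfedff'
  #35 SA[35]=27  'ghccbcbcfedff'
  #36 SA[36]=28  'hccbcbcfedff'
  #37 SA[37]=3  'hcddbgfehfcfaacfgbfgeedhghccbcbcfedff'
  #38 SA[38]=11  'hfcfaacfgbfgeedhghccbcbcfedff'
  #39 SA[39]=26  'hghccbcbcfedff'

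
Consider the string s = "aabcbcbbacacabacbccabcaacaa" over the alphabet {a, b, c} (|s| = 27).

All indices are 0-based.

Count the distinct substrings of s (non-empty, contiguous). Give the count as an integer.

329

sorted suffixes:
  #0 SA[0]=26  'a'
  #1 SA[1]=25  'aa'
  #2 SA[2]=0  'aabcbcbbacacabacbccabcaacaa'
  #3 SA[3]=22  'aacaa'
  #4 SA[4]=12  'abacbccabcaacaa'
  #5 SA[5]=19  'abcaacaa'
  #6 SA[6]=1  'abcbcbbacacabacbccabcaacaa'
  #7 SA[7]=23  'acaa'
  #8 SA[8]=10  'acabacbccabcaacaa'
  #9 SA[9]=8  'acacabacbccabcaacaa'
  #10 SA[10]=14  'acbccabcaacaa'
  #11 SA[11]=7  'bacacabacbccabcaacaa'
  #12 SA[12]=13  'bacbccabcaacaa'
  #13 SA[13]=6  'bbacacabacbccabcaacaa'
  #14 SA[14]=20  'bcaacaa'
  #15 SA[15]=4  'bcbbacacabacbccabcaacaa'
  #16 SA[16]=2  'bcbcbbacacabacbccabcaacaa'
  #17 SA[17]=16  'bccabcaacaa'
  #18 SA[18]=24  'caa'
  #19 SA[19]=21  'caacaa'
  #20 SA[20]=11  'cabacbccabcaacaa'
  #21 SA[21]=18  'cabcaacaa'
  #22 SA[22]=9  'cacabacbccabcaacaa'
  #23 SA[23]=5  'cbbacacabacbccabcaacaa'
  #24 SA[24]=3  'cbcbbacacabacbccabcaacaa'
  #25 SA[25]=15  'cbccabcaacaa'
  #26 SA[26]=17  'ccabcaacaa'

SA = [26, 25, 0, 22, 12, 19, 1, 23, 10, 8, 14, 7, 13, 6, 20, 4, 2, 16, 24, 21, 11, 18, 9, 5, 3, 15, 17]
[i] adj suffixes → lcp
  [1] 26/25 → 1 ('a')
  [2] 25/0 → 2 ('aa')
  [3] 0/22 → 2 ('aa')
  [4] 22/12 → 1 ('a')
  [5] 12/19 → 2 ('ab')
  [6] 19/1 → 3 ('abc')
  [7] 1/23 → 1 ('a')
  [8] 23/10 → 3 ('aca')
  [9] 10/8 → 3 ('aca')
  [10] 8/14 → 2 ('ac')
  [11] 14/7 → 0 ('')
  [12] 7/13 → 3 ('bac')
  [13] 13/6 → 1 ('b')
  [14] 6/20 → 1 ('b')
  [15] 20/4 → 2 ('bc')
  [16] 4/2 → 3 ('bcb')
  [17] 2/16 → 2 ('bc')
  [18] 16/24 → 0 ('')
  [19] 24/21 → 3 ('caa')
  [20] 21/11 → 2 ('ca')
  [21] 11/18 → 3 ('cab')
  [22] 18/9 → 2 ('ca')
  [23] 9/5 → 1 ('c')
  [24] 5/3 → 2 ('cb')
  [25] 3/15 → 3 ('cbc')
  [26] 15/17 → 1 ('c')

n(n+1)/2 = 27·28/2 = 378
Σ LCP = 0 + 1 + 2 + 2 + 1 + 2 + 3 + 1 + 3 + 3 + 2 + 0 + 3 + 1 + 1 + 2 + 3 + 2 + 0 + 3 + 2 + 3 + 2 + 1 + 2 + 3 + 1 = 49
distinct = 378 − 49 = 329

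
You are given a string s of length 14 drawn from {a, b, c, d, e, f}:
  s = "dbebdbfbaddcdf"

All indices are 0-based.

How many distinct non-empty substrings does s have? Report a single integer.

sorted suffixes:
  #0 SA[0]=8  'addcdf'
  #1 SA[1]=7  'baddcdf'
  #2 SA[2]=3  'bdbfbaddcdf'
  #3 SA[3]=1  'bebdbfbaddcdf'
  #4 SA[4]=5  'bfbaddcdf'
  #5 SA[5]=11  'cdf'
  #6 SA[6]=0  'dbebdbfbaddcdf'
  #7 SA[7]=4  'dbfbaddcdf'
  #8 SA[8]=10  'dcdf'
  #9 SA[9]=9  'ddcdf'
  #10 SA[10]=12  'df'
  #11 SA[11]=2  'ebdbfbaddcdf'
  #12 SA[12]=13  'f'
  #13 SA[13]=6  'fbaddcdf'

SA = [8, 7, 3, 1, 5, 11, 0, 4, 10, 9, 12, 2, 13, 6]
rank  pair      lcp
   1  s[8:],s[7:]  0  ''
   2  s[7:],s[3:]  1  'b'
   3  s[3:],s[1:]  1  'b'
   4  s[1:],s[5:]  1  'b'
   5  s[5:],s[11:]  0  ''
   6  s[11:],s[0:]  0  ''
   7  s[0:],s[4:]  2  'db'
   8  s[4:],s[10:]  1  'd'
   9  s[10:],s[9:]  1  'd'
  10  s[9:],s[12:]  1  'd'
  11  s[12:],s[2:]  0  ''
  12  s[2:],s[13:]  0  ''
  13  s[13:],s[6:]  1  'f'

n(n+1)/2 = 14·15/2 = 105
Σ LCP = 0 + 0 + 1 + 1 + 1 + 0 + 0 + 2 + 1 + 1 + 1 + 0 + 0 + 1 = 9
distinct = 105 − 9 = 96

96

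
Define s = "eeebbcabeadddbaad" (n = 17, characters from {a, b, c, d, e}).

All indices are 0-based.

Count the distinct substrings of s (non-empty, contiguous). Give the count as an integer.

138

sorted suffixes:
  #0 SA[0]=14  'aad'
  #1 SA[1]=6  'abeadddbaad'
  #2 SA[2]=15  'ad'
  #3 SA[3]=9  'adddbaad'
  #4 SA[4]=13  'baad'
  #5 SA[5]=3  'bbcabeadddbaad'
  #6 SA[6]=4  'bcabeadddbaad'
  #7 SA[7]=7  'beadddbaad'
  #8 SA[8]=5  'cabeadddbaad'
  #9 SA[9]=16  'd'
  #10 SA[10]=12  'dbaad'
  #11 SA[11]=11  'ddbaad'
  #12 SA[12]=10  'dddbaad'
  #13 SA[13]=8  'eadddbaad'
  #14 SA[14]=2  'ebbcabeadddbaad'
  #15 SA[15]=1  'eebbcabeadddbaad'
  #16 SA[16]=0  'eeebbcabeadddbaad'

SA = [14, 6, 15, 9, 13, 3, 4, 7, 5, 16, 12, 11, 10, 8, 2, 1, 0]
rank  pair      lcp
   1  s[14:],s[6:]  1  'a'
   2  s[6:],s[15:]  1  'a'
   3  s[15:],s[9:]  2  'ad'
   4  s[9:],s[13:]  0  ''
   5  s[13:],s[3:]  1  'b'
   6  s[3:],s[4:]  1  'b'
   7  s[4:],s[7:]  1  'b'
   8  s[7:],s[5:]  0  ''
   9  s[5:],s[16:]  0  ''
  10  s[16:],s[12:]  1  'd'
  11  s[12:],s[11:]  1  'd'
  12  s[11:],s[10:]  2  'dd'
  13  s[10:],s[8:]  0  ''
  14  s[8:],s[2:]  1  'e'
  15  s[2:],s[1:]  1  'e'
  16  s[1:],s[0:]  2  'ee'

n(n+1)/2 = 17·18/2 = 153
Σ LCP = 0 + 1 + 1 + 2 + 0 + 1 + 1 + 1 + 0 + 0 + 1 + 1 + 2 + 0 + 1 + 1 + 2 = 15
distinct = 153 − 15 = 138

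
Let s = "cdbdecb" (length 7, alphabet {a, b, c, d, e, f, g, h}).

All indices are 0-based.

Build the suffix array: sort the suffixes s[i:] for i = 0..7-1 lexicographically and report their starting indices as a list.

[6, 2, 5, 0, 1, 3, 4]

sorted suffixes:
  #0 SA[0]=6  'b'
  #1 SA[1]=2  'bdecb'
  #2 SA[2]=5  'cb'
  #3 SA[3]=0  'cdbdecb'
  #4 SA[4]=1  'dbdecb'
  #5 SA[5]=3  'decb'
  #6 SA[6]=4  'ecb'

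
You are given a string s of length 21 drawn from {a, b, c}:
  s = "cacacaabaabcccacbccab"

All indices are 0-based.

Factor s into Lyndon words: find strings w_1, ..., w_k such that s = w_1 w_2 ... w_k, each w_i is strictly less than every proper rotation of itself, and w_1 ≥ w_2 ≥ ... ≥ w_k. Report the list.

["c", "ac", "ac", "aabaabcccacbccab"]

emit factor 1: 'c' (i=0, period=1)
emit factor 2: 'ac' (i=1, period=2)
emit factor 3: 'ac' (i=3, period=2)
emit factor 4: 'aabaabcccacbccab' (i=5, period=16)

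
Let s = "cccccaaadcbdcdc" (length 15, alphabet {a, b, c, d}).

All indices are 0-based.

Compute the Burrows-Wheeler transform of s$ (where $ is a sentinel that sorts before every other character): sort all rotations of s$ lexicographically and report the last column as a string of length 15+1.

rank  rotation          last
    0  $cccccaaadcbdcdc  c
    1  aaadcbdcdc$ccccc  c
    2  aadcbdcdc$ccccca  a
    3  adcbdcdc$cccccaa  a
    4  bdcdc$cccccaaadc  c
    5  c$cccccaaadcbdcd  d
    6  caaadcbdcdc$cccc  c
    7  cbdcdc$cccccaaad  d
    8  ccaaadcbdcdc$ccc  c
    9  cccaaadcbdcdc$cc  c
   10  ccccaaadcbdcdc$c  c
   11  cccccaaadcbdcdc$  $
   12  cdc$cccccaaadcbd  d
   13  dc$cccccaaadcbdc  c
   14  dcbdcdc$cccccaaa  a
   15  dcdc$cccccaaadcb  b

ccaacdcdccc$dcab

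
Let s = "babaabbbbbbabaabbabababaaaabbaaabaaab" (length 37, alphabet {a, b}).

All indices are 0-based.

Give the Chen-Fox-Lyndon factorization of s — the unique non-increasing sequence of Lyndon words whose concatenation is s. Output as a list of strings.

["b", "ab", "aabbbbbbab", "aabbababab", "aaaabbaaabaaab"]

emit factor 1: 'b' (i=0, period=1)
emit factor 2: 'ab' (i=1, period=2)
emit factor 3: 'aabbbbbbab' (i=3, period=10)
emit factor 4: 'aabbababab' (i=13, period=10)
emit factor 5: 'aaaabbaaabaaab' (i=23, period=14)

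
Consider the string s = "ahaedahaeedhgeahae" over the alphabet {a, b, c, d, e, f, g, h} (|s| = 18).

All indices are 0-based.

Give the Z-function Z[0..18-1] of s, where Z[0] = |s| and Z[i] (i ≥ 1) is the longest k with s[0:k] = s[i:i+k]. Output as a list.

Z[0]=18
i=1: outside box; Z[1]=0
i=2: outside box; Z[2]=1 scan→box=[2,3)
i=3: outside box; Z[3]=0
i=4: outside box; Z[4]=0
i=5: outside box; Z[5]=4 scan→box=[5,9)
i=6: min(r-i=3, Z[1]=0)=0; Z[6]=0
i=7: min(r-i=2, Z[2]=1)=1; Z[7]=1
i=8: min(r-i=1, Z[3]=0)=0; Z[8]=0
i=9: outside box; Z[9]=0
i=10: outside box; Z[10]=0
i=11: outside box; Z[11]=0
i=12: outside box; Z[12]=0
i=13: outside box; Z[13]=0
i=14: outside box; Z[14]=4 scan→box=[14,18)
i=15: min(r-i=3, Z[1]=0)=0; Z[15]=0
i=16: min(r-i=2, Z[2]=1)=1; Z[16]=1
i=17: min(r-i=1, Z[3]=0)=0; Z[17]=0

[18, 0, 1, 0, 0, 4, 0, 1, 0, 0, 0, 0, 0, 0, 4, 0, 1, 0]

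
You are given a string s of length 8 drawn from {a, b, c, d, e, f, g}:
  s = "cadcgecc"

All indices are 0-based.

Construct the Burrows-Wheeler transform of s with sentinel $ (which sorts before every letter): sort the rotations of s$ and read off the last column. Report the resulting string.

rank  rotation   last
    0  $cadcgecc  c
    1  adcgecc$c  c
    2  c$cadcgec  c
    3  cadcgecc$  $
    4  cc$cadcge  e
    5  cgecc$cad  d
    6  dcgecc$ca  a
    7  ecc$cadcg  g
    8  gecc$cadc  c

ccc$edagc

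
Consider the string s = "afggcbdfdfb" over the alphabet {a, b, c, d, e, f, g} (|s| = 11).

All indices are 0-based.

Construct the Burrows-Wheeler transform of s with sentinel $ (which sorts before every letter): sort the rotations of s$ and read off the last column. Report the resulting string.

b$fcgfbddagf

rank  rotation      last
    0  $afggcbdfdfb  b
    1  afggcbdfdfb$  $
    2  b$afggcbdfdf  f
    3  bdfdfb$afggc  c
    4  cbdfdfb$afgg  g
    5  dfb$afggcbdf  f
    6  dfdfb$afggcb  b
    7  fb$afggcbdfd  d
    8  fdfb$afggcbd  d
    9  fggcbdfdfb$a  a
   10  gcbdfdfb$afg  g
   11  ggcbdfdfb$af  f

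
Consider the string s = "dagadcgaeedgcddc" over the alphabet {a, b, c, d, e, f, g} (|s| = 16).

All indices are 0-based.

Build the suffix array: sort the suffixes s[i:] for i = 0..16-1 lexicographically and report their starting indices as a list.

rank | idx | suffix
   0 |   3 | adcgaeedgcddc
   1 |   7 | aeedgcddc
   2 |   1 | agadcgaeedgcddc
   3 |  15 | c
   4 |  12 | cddc
   5 |   5 | cgaeedgcddc
   6 |   0 | dagadcgaeedgcddc
   7 |  14 | dc
   8 |   4 | dcgaeedgcddc
   9 |  13 | ddc
  10 |  10 | dgcddc
  11 |   9 | edgcddc
  12 |   8 | eedgcddc
  13 |   2 | gadcgaeedgcddc
  14 |   6 | gaeedgcddc
  15 |  11 | gcddc

[3, 7, 1, 15, 12, 5, 0, 14, 4, 13, 10, 9, 8, 2, 6, 11]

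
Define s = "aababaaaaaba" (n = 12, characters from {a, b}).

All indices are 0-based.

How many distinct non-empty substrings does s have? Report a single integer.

rank→(start, suffix):
  0 → (11, 'a')
  1 → (5, 'aaaaaba')
  2 → (6, 'aaaaba')
  3 → (7, 'aaaba')
  4 → (8, 'aaba')
  5 → (0, 'aababaaaaaba')
  6 → (9, 'aba')
  7 → (3, 'abaaaaaba')
  8 → (1, 'ababaaaaaba')
  9 → (10, 'ba')
  10 → (4, 'baaaaaba')
  11 → (2, 'babaaaaaba')

SA = [11, 5, 6, 7, 8, 0, 9, 3, 1, 10, 4, 2]
rank  pair      lcp
   1  s[11:],s[5:]  1  'a'
   2  s[5:],s[6:]  4  'aaaa'
   3  s[6:],s[7:]  3  'aaa'
   4  s[7:],s[8:]  2  'aa'
   5  s[8:],s[0:]  4  'aaba'
   6  s[0:],s[9:]  1  'a'
   7  s[9:],s[3:]  3  'aba'
   8  s[3:],s[1:]  3  'aba'
   9  s[1:],s[10:]  0  ''
  10  s[10:],s[4:]  2  'ba'
  11  s[4:],s[2:]  2  'ba'

n(n+1)/2 = 12·13/2 = 78
Σ LCP = 0 + 1 + 4 + 3 + 2 + 4 + 1 + 3 + 3 + 0 + 2 + 2 = 25
distinct = 78 − 25 = 53

53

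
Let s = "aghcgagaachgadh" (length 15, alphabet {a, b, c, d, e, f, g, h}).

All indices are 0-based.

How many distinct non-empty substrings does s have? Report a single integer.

107

sorted suffixes:
  #0 SA[0]=7  'aachgadh'
  #1 SA[1]=8  'achgadh'
  #2 SA[2]=12  'adh'
  #3 SA[3]=5  'agaachgadh'
  #4 SA[4]=0  'aghcgagaachgadh'
  #5 SA[5]=3  'cgagaachgadh'
  #6 SA[6]=9  'chgadh'
  #7 SA[7]=13  'dh'
  #8 SA[8]=6  'gaachgadh'
  #9 SA[9]=11  'gadh'
  #10 SA[10]=4  'gagaachgadh'
  #11 SA[11]=1  'ghcgagaachgadh'
  #12 SA[12]=14  'h'
  #13 SA[13]=2  'hcgagaachgadh'
  #14 SA[14]=10  'hgadh'

SA = [7, 8, 12, 5, 0, 3, 9, 13, 6, 11, 4, 1, 14, 2, 10]
[i] adj suffixes → lcp
  [1] 7/8 → 1 ('a')
  [2] 8/12 → 1 ('a')
  [3] 12/5 → 1 ('a')
  [4] 5/0 → 2 ('ag')
  [5] 0/3 → 0 ('')
  [6] 3/9 → 1 ('c')
  [7] 9/13 → 0 ('')
  [8] 13/6 → 0 ('')
  [9] 6/11 → 2 ('ga')
  [10] 11/4 → 2 ('ga')
  [11] 4/1 → 1 ('g')
  [12] 1/14 → 0 ('')
  [13] 14/2 → 1 ('h')
  [14] 2/10 → 1 ('h')

n(n+1)/2 = 15·16/2 = 120
Σ LCP = 0 + 1 + 1 + 1 + 2 + 0 + 1 + 0 + 0 + 2 + 2 + 1 + 0 + 1 + 1 = 13
distinct = 120 − 13 = 107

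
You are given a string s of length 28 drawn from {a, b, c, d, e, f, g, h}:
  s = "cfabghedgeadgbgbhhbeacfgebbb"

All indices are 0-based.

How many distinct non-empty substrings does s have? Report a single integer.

rank→(start, suffix):
  0 → (2, 'abghedgeadgbgbhhbeacfgebbb')
  1 → (20, 'acfgebbb')
  2 → (10, 'adgbgbhhbeacfgebbb')
  3 → (27, 'b')
  4 → (26, 'bb')
  5 → (25, 'bbb')
  6 → (18, 'beacfgebbb')
  7 → (13, 'bgbhhbeacfgebbb')
  8 → (3, 'bghedgeadgbgbhhbeacfgebbb')
  9 → (15, 'bhhbeacfgebbb')
  10 → (0, 'cfabghedgeadgbgbhhbeacfgebbb')
  11 → (21, 'cfgebbb')
  12 → (11, 'dgbgbhhbeacfgebbb')
  13 → (7, 'dgeadgbgbhhbeacfgebbb')
  14 → (19, 'eacfgebbb')
  15 → (9, 'eadgbgbhhbeacfgebbb')
  16 → (24, 'ebbb')
  17 → (6, 'edgeadgbgbhhbeacfgebbb')
  18 → (1, 'fabghedgeadgbgbhhbeacfgebbb')
  19 → (22, 'fgebbb')
  20 → (12, 'gbgbhhbeacfgebbb')
  21 → (14, 'gbhhbeacfgebbb')
  22 → (8, 'geadgbgbhhbeacfgebbb')
  23 → (23, 'gebbb')
  24 → (4, 'ghedgeadgbgbhhbeacfgebbb')
  25 → (17, 'hbeacfgebbb')
  26 → (5, 'hedgeadgbgbhhbeacfgebbb')
  27 → (16, 'hhbeacfgebbb')

SA = [2, 20, 10, 27, 26, 25, 18, 13, 3, 15, 0, 21, 11, 7, 19, 9, 24, 6, 1, 22, 12, 14, 8, 23, 4, 17, 5, 16]
[i] adj suffixes → lcp
  [1] 2/20 → 1 ('a')
  [2] 20/10 → 1 ('a')
  [3] 10/27 → 0 ('')
  [4] 27/26 → 1 ('b')
  [5] 26/25 → 2 ('bb')
  [6] 25/18 → 1 ('b')
  [7] 18/13 → 1 ('b')
  [8] 13/3 → 2 ('bg')
  [9] 3/15 → 1 ('b')
  [10] 15/0 → 0 ('')
  [11] 0/21 → 2 ('cf')
  [12] 21/11 → 0 ('')
  [13] 11/7 → 2 ('dg')
  [14] 7/19 → 0 ('')
  [15] 19/9 → 2 ('ea')
  [16] 9/24 → 1 ('e')
  [17] 24/6 → 1 ('e')
  [18] 6/1 → 0 ('')
  [19] 1/22 → 1 ('f')
  [20] 22/12 → 0 ('')
  [21] 12/14 → 2 ('gb')
  [22] 14/8 → 1 ('g')
  [23] 8/23 → 2 ('ge')
  [24] 23/4 → 1 ('g')
  [25] 4/17 → 0 ('')
  [26] 17/5 → 1 ('h')
  [27] 5/16 → 1 ('h')

n(n+1)/2 = 28·29/2 = 406
Σ LCP = 0 + 1 + 1 + 0 + 1 + 2 + 1 + 1 + 2 + 1 + 0 + 2 + 0 + 2 + 0 + 2 + 1 + 1 + 0 + 1 + 0 + 2 + 1 + 2 + 1 + 0 + 1 + 1 = 27
distinct = 406 − 27 = 379

379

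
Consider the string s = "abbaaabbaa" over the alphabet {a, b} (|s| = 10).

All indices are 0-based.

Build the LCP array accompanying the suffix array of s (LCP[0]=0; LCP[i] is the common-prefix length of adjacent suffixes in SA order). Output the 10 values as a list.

[0, 1, 2, 2, 1, 5, 0, 3, 1, 4]

sorted suffixes:
  #0 SA[0]=9  'a'
  #1 SA[1]=8  'aa'
  #2 SA[2]=3  'aaabbaa'
  #3 SA[3]=4  'aabbaa'
  #4 SA[4]=5  'abbaa'
  #5 SA[5]=0  'abbaaabbaa'
  #6 SA[6]=7  'baa'
  #7 SA[7]=2  'baaabbaa'
  #8 SA[8]=6  'bbaa'
  #9 SA[9]=1  'bbaaabbaa'

SA = [9, 8, 3, 4, 5, 0, 7, 2, 6, 1]
rank  pair      lcp
   1  s[9:],s[8:]  1  'a'
   2  s[8:],s[3:]  2  'aa'
   3  s[3:],s[4:]  2  'aa'
   4  s[4:],s[5:]  1  'a'
   5  s[5:],s[0:]  5  'abbaa'
   6  s[0:],s[7:]  0  ''
   7  s[7:],s[2:]  3  'baa'
   8  s[2:],s[6:]  1  'b'
   9  s[6:],s[1:]  4  'bbaa'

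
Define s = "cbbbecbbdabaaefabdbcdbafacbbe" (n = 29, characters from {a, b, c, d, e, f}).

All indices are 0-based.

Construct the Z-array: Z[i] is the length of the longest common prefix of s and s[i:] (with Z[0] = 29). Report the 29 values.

Z[0]=29
i=1: i≥r, start 0; Z[1]=0
i=2: i≥r, start 0; Z[2]=0
i=3: i≥r, start 0; Z[3]=0
i=4: i≥r, start 0; Z[4]=0
i=5: i≥r, start 0; Z[5]=3 scan→box=[5,8)
i=6: min(r-i=2, Z[1]=0)=0; Z[6]=0
i=7: min(r-i=1, Z[2]=0)=0; Z[7]=0
i=8: i≥r, start 0; Z[8]=0
i=9: i≥r, start 0; Z[9]=0
i=10: i≥r, start 0; Z[10]=0
i=11: i≥r, start 0; Z[11]=0
i=12: i≥r, start 0; Z[12]=0
i=13: i≥r, start 0; Z[13]=0
i=14: i≥r, start 0; Z[14]=0
i=15: i≥r, start 0; Z[15]=0
i=16: i≥r, start 0; Z[16]=0
i=17: i≥r, start 0; Z[17]=0
i=18: i≥r, start 0; Z[18]=0
i=19: i≥r, start 0; Z[19]=1 scan→box=[19,20)
i=20: i≥r, start 0; Z[20]=0
i=21: i≥r, start 0; Z[21]=0
i=22: i≥r, start 0; Z[22]=0
i=23: i≥r, start 0; Z[23]=0
i=24: i≥r, start 0; Z[24]=0
i=25: i≥r, start 0; Z[25]=3 scan→box=[25,28)
i=26: min(r-i=2, Z[1]=0)=0; Z[26]=0
i=27: min(r-i=1, Z[2]=0)=0; Z[27]=0
i=28: i≥r, start 0; Z[28]=0

[29, 0, 0, 0, 0, 3, 0, 0, 0, 0, 0, 0, 0, 0, 0, 0, 0, 0, 0, 1, 0, 0, 0, 0, 0, 3, 0, 0, 0]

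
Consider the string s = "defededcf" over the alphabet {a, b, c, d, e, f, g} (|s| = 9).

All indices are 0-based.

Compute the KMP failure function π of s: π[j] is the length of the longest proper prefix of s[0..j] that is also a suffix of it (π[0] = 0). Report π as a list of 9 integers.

π[0] = 0
j=1 s[j]='e': π[1]=0 (border '')
j=2 s[j]='f': π[2]=0 (border '')
j=3 s[j]='e': π[3]=0 (border '')
j=4 s[j]='d': π[4]=1 (border 'd')
j=5 s[j]='e': π[5]=2 (border 'de')
j=6 s[j]='d': k: 2→0; π[6]=1 (border 'd')
j=7 s[j]='c': k: 1→0; π[7]=0 (border '')
j=8 s[j]='f': π[8]=0 (border '')

[0, 0, 0, 0, 1, 2, 1, 0, 0]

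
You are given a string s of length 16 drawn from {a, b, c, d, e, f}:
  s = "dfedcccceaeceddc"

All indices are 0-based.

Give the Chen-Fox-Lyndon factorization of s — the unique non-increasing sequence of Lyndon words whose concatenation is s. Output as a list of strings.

["dfe", "d", "cccce", "aeceddc"]

emit factor 1: 'dfe' (i=0, period=3)
emit factor 2: 'd' (i=3, period=1)
emit factor 3: 'cccce' (i=4, period=5)
emit factor 4: 'aeceddc' (i=9, period=7)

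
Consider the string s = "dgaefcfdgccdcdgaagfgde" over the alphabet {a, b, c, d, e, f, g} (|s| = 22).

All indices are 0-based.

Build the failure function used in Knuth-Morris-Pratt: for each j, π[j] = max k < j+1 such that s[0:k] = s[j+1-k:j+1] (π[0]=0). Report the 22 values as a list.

[0, 0, 0, 0, 0, 0, 0, 1, 2, 0, 0, 1, 0, 1, 2, 3, 0, 0, 0, 0, 1, 0]

π[0] = 0
j=1 s[j]='g': π[1]=0 (border '')
j=2 s[j]='a': π[2]=0 (border '')
j=3 s[j]='e': π[3]=0 (border '')
j=4 s[j]='f': π[4]=0 (border '')
j=5 s[j]='c': π[5]=0 (border '')
j=6 s[j]='f': π[6]=0 (border '')
j=7 s[j]='d': π[7]=1 (border 'd')
j=8 s[j]='g': π[8]=2 (border 'dg')
j=9 s[j]='c': k: 2→0; π[9]=0 (border '')
j=10 s[j]='c': π[10]=0 (border '')
j=11 s[j]='d': π[11]=1 (border 'd')
j=12 s[j]='c': k: 1→0; π[12]=0 (border '')
j=13 s[j]='d': π[13]=1 (border 'd')
j=14 s[j]='g': π[14]=2 (border 'dg')
j=15 s[j]='a': π[15]=3 (border 'dga')
j=16 s[j]='a': k: 3→0; π[16]=0 (border '')
j=17 s[j]='g': π[17]=0 (border '')
j=18 s[j]='f': π[18]=0 (border '')
j=19 s[j]='g': π[19]=0 (border '')
j=20 s[j]='d': π[20]=1 (border 'd')
j=21 s[j]='e': k: 1→0; π[21]=0 (border '')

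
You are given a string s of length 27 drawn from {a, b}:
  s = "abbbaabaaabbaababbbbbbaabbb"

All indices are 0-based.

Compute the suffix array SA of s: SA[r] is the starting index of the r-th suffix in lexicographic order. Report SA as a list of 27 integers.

rank | idx | suffix
   0 |   7 | aaabbaababbbbbbaabbb
   1 |   4 | aabaaabbaababbbbbbaabbb
   2 |  12 | aababbbbbbaabbb
   3 |   8 | aabbaababbbbbbaabbb
   4 |  22 | aabbb
   5 |   5 | abaaabbaababbbbbbaabbb
   6 |  13 | ababbbbbbaabbb
   7 |   9 | abbaababbbbbbaabbb
   8 |  23 | abbb
   9 |   0 | abbbaabaaabbaababbbbbbaabbb
  10 |  15 | abbbbbbaabbb
  11 |  26 | b
  12 |   6 | baaabbaababbbbbbaabbb
  13 |   3 | baabaaabbaababbbbbbaabbb
  14 |  11 | baababbbbbbaabbb
  15 |  21 | baabbb
  16 |  14 | babbbbbbaabbb
  17 |  25 | bb
  18 |   2 | bbaabaaabbaababbbbbbaabbb
  19 |  10 | bbaababbbbbbaabbb
  20 |  20 | bbaabbb
  21 |  24 | bbb
  22 |   1 | bbbaabaaabbaababbbbbbaabbb
  23 |  19 | bbbaabbb
  24 |  18 | bbbbaabbb
  25 |  17 | bbbbbaabbb
  26 |  16 | bbbbbbaabbb

[7, 4, 12, 8, 22, 5, 13, 9, 23, 0, 15, 26, 6, 3, 11, 21, 14, 25, 2, 10, 20, 24, 1, 19, 18, 17, 16]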